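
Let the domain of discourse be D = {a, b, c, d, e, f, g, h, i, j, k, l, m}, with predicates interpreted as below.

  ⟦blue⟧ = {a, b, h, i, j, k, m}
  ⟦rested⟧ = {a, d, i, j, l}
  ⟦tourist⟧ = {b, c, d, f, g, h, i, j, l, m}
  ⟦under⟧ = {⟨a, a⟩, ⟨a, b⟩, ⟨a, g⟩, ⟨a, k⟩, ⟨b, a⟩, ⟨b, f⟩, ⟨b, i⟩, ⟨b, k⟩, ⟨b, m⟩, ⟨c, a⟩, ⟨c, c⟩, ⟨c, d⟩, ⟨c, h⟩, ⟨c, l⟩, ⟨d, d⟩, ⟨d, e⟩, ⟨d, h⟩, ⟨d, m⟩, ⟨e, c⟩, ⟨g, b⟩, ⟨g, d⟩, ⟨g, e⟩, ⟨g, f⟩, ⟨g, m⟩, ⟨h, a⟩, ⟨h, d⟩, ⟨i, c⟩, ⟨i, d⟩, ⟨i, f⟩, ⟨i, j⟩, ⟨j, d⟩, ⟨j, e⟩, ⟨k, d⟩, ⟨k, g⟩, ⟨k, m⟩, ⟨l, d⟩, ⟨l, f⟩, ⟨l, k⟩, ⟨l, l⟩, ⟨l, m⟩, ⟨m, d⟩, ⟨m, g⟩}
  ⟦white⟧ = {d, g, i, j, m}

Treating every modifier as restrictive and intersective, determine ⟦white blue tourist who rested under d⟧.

⟦who rested⟧ = ⟦rested⟧ = {a, d, i, j, l}
⟦under d⟧ = {x : ⟨x, d⟩ ∈ ⟦under⟧} = {c, d, g, h, i, j, k, l, m}
⟦tourist⟧ = {b, c, d, f, g, h, i, j, l, m}
… ∩ ⟦who rested⟧ = {b, c, d, f, g, h, i, j, l, m} ∩ {a, d, i, j, l} = {d, i, j, l}
… ∩ ⟦under d⟧ = {d, i, j, l} ∩ {c, d, g, h, i, j, k, l, m} = {d, i, j, l}
… ∩ ⟦white⟧ = {d, i, j, l} ∩ {d, g, i, j, m} = {d, i, j}
… ∩ ⟦blue⟧ = {d, i, j} ∩ {a, b, h, i, j, k, m} = {i, j}
So ⟦white blue tourist who rested under d⟧ = {i, j}.

{i, j}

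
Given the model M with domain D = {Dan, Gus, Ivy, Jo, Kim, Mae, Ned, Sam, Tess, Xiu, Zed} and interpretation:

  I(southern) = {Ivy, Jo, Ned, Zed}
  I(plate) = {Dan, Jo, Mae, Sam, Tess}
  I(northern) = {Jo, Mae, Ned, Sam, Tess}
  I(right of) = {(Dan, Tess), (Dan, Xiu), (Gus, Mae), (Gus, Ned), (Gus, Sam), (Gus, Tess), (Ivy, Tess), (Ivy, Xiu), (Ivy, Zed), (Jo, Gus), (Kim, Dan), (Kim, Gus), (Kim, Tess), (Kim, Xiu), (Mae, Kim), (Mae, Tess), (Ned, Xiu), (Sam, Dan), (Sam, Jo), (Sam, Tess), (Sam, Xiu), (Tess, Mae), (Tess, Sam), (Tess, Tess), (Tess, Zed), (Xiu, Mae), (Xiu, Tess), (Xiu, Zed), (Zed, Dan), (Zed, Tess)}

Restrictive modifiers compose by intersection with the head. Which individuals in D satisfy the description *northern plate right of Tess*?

{Mae, Sam, Tess}

⟦right of Tess⟧ = {x : ⟨x, Tess⟩ ∈ ⟦right of⟧} = {Dan, Gus, Ivy, Kim, Mae, Sam, Tess, Xiu, Zed}
⟦plate⟧ = {Dan, Jo, Mae, Sam, Tess}
… ∩ ⟦right of Tess⟧ = {Dan, Jo, Mae, Sam, Tess} ∩ {Dan, Gus, Ivy, Kim, Mae, Sam, Tess, Xiu, Zed} = {Dan, Mae, Sam, Tess}
… ∩ ⟦northern⟧ = {Dan, Mae, Sam, Tess} ∩ {Jo, Mae, Ned, Sam, Tess} = {Mae, Sam, Tess}
So ⟦northern plate right of Tess⟧ = {Mae, Sam, Tess}.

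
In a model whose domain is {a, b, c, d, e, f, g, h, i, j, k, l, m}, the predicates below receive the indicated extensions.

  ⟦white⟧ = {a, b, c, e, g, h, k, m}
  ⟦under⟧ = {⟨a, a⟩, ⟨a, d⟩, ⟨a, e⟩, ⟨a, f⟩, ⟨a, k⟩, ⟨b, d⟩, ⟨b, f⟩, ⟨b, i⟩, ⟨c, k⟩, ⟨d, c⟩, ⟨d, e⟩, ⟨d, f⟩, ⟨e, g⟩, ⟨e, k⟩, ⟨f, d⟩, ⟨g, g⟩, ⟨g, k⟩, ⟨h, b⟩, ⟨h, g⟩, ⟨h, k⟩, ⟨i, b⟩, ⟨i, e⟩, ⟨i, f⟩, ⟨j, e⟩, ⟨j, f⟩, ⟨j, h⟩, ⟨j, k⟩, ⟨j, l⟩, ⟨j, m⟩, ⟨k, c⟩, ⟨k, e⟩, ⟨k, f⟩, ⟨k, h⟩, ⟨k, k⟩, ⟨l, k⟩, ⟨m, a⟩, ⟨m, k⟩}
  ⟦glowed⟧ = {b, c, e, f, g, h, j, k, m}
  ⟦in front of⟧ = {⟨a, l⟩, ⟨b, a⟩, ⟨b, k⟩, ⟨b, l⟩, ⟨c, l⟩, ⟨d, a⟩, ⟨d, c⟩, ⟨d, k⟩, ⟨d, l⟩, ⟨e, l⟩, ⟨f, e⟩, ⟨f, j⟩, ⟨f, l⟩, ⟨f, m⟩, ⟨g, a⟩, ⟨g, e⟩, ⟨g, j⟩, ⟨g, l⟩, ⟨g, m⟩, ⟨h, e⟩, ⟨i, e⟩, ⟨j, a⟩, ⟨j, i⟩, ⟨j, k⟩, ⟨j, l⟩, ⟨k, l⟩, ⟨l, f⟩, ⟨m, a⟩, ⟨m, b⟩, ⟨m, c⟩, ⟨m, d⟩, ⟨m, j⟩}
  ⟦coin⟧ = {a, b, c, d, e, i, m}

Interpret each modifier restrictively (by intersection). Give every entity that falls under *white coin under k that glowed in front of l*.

⟦under k⟧ = {x : ⟨x, k⟩ ∈ ⟦under⟧} = {a, c, e, g, h, j, k, l, m}
⟦that glowed⟧ = ⟦glowed⟧ = {b, c, e, f, g, h, j, k, m}
⟦in front of l⟧ = {x : ⟨x, l⟩ ∈ ⟦in front of⟧} = {a, b, c, d, e, f, g, j, k}
⟦coin⟧ = {a, b, c, d, e, i, m}
… ∩ ⟦under k⟧ = {a, b, c, d, e, i, m} ∩ {a, c, e, g, h, j, k, l, m} = {a, c, e, m}
… ∩ ⟦that glowed⟧ = {a, c, e, m} ∩ {b, c, e, f, g, h, j, k, m} = {c, e, m}
… ∩ ⟦in front of l⟧ = {c, e, m} ∩ {a, b, c, d, e, f, g, j, k} = {c, e}
… ∩ ⟦white⟧ = {c, e} ∩ {a, b, c, e, g, h, k, m} = {c, e}
So ⟦white coin under k that glowed in front of l⟧ = {c, e}.

{c, e}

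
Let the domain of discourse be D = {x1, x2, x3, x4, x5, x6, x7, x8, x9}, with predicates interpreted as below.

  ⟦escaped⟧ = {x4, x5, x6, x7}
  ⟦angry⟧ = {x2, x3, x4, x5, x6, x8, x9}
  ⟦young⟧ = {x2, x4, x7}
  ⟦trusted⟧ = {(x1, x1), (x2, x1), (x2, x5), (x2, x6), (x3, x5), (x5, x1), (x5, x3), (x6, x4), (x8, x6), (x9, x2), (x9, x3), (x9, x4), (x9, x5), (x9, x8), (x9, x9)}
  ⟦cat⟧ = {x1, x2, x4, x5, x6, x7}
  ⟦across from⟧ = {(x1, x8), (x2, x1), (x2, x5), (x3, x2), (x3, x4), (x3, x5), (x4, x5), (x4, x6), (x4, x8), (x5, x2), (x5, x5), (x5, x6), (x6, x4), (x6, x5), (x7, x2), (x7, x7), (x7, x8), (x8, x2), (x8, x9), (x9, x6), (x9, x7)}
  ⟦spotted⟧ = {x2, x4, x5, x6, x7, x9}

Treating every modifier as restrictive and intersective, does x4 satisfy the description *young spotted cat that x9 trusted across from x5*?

yes

⟦that x9 trusted⟧ = {x : ⟨x9, x⟩ ∈ ⟦trusted⟧} = {x2, x3, x4, x5, x8, x9}
⟦across from x5⟧ = {x : ⟨x, x5⟩ ∈ ⟦across from⟧} = {x2, x3, x4, x5, x6}
⟦cat⟧ = {x1, x2, x4, x5, x6, x7}
… ∩ ⟦that x9 trusted⟧ = {x1, x2, x4, x5, x6, x7} ∩ {x2, x3, x4, x5, x8, x9} = {x2, x4, x5}
… ∩ ⟦across from x5⟧ = {x2, x4, x5} ∩ {x2, x3, x4, x5, x6} = {x2, x4, x5}
… ∩ ⟦young⟧ = {x2, x4, x5} ∩ {x2, x4, x7} = {x2, x4}
… ∩ ⟦spotted⟧ = {x2, x4} ∩ {x2, x4, x5, x6, x7, x9} = {x2, x4}
⟦young spotted cat that x9 trusted across from x5⟧ = {x2, x4}; x4 ∈ this set.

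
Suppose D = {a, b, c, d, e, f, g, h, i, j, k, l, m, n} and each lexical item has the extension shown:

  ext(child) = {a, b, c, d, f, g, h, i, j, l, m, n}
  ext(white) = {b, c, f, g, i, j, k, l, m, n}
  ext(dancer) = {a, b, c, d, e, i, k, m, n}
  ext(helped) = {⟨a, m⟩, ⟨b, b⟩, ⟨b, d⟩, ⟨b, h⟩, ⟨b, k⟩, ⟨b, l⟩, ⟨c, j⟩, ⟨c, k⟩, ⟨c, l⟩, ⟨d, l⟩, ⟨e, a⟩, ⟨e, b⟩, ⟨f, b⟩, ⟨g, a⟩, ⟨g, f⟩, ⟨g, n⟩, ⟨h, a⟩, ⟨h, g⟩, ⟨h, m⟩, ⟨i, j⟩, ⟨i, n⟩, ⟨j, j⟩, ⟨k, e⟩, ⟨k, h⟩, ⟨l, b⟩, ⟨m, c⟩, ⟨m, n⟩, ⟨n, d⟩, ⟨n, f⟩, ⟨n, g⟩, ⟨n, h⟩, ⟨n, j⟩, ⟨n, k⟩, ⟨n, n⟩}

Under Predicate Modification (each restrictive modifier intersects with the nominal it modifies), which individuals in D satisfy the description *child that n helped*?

⟦that n helped⟧ = {x : ⟨n, x⟩ ∈ ⟦helped⟧} = {d, f, g, h, j, k, n}
⟦child⟧ = {a, b, c, d, f, g, h, i, j, l, m, n}
… ∩ ⟦that n helped⟧ = {a, b, c, d, f, g, h, i, j, l, m, n} ∩ {d, f, g, h, j, k, n} = {d, f, g, h, j, n}
So ⟦child that n helped⟧ = {d, f, g, h, j, n}.

{d, f, g, h, j, n}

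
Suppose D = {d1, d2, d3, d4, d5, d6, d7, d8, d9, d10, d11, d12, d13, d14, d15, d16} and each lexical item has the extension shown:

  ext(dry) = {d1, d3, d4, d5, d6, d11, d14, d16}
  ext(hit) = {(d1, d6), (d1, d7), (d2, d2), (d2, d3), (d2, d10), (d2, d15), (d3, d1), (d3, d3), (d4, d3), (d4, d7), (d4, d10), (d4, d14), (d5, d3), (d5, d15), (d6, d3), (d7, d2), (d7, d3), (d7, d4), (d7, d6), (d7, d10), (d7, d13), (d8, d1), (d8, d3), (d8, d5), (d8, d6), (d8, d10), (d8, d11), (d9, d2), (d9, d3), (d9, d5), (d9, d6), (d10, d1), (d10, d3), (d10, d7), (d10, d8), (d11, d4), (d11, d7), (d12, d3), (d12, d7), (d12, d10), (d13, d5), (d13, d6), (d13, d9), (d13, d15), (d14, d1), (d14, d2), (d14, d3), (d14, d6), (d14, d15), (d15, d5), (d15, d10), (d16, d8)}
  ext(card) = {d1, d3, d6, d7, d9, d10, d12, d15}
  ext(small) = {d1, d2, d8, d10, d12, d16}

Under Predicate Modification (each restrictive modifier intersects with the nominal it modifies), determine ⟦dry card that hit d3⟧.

{d3, d6}

⟦that hit d3⟧ = {x : ⟨x, d3⟩ ∈ ⟦hit⟧} = {d2, d3, d4, d5, d6, d7, d8, d9, d10, d12, d14}
⟦card⟧ = {d1, d3, d6, d7, d9, d10, d12, d15}
… ∩ ⟦that hit d3⟧ = {d1, d3, d6, d7, d9, d10, d12, d15} ∩ {d2, d3, d4, d5, d6, d7, d8, d9, d10, d12, d14} = {d3, d6, d7, d9, d10, d12}
… ∩ ⟦dry⟧ = {d3, d6, d7, d9, d10, d12} ∩ {d1, d3, d4, d5, d6, d11, d14, d16} = {d3, d6}
So ⟦dry card that hit d3⟧ = {d3, d6}.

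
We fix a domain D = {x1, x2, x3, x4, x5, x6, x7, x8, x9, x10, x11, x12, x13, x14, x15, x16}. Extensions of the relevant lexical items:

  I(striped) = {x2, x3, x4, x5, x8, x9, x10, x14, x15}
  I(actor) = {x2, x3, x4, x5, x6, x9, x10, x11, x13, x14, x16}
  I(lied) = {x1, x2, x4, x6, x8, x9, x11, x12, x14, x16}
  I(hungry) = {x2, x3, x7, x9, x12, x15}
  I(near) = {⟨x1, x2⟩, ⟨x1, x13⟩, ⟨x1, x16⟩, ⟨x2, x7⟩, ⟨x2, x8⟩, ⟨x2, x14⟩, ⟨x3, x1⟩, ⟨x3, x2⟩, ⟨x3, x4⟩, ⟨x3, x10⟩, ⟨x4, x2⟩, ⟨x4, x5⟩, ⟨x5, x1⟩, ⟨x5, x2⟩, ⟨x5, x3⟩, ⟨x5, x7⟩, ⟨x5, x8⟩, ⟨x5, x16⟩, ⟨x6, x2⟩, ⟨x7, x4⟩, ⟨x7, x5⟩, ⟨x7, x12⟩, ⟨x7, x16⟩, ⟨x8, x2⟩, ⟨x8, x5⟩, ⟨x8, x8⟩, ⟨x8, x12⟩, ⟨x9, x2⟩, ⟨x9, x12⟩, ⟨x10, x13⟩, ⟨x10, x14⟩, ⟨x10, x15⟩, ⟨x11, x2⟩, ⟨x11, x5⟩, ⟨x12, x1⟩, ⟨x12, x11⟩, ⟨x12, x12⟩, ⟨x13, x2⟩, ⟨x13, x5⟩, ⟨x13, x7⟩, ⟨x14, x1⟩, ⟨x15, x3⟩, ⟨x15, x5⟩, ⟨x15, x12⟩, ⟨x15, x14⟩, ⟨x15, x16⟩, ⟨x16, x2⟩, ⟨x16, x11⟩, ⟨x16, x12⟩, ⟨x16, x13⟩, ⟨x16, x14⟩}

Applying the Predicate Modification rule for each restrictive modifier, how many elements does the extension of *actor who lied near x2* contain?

⟦who lied⟧ = ⟦lied⟧ = {x1, x2, x4, x6, x8, x9, x11, x12, x14, x16}
⟦near x2⟧ = {x : ⟨x, x2⟩ ∈ ⟦near⟧} = {x1, x3, x4, x5, x6, x8, x9, x11, x13, x16}
⟦actor⟧ = {x2, x3, x4, x5, x6, x9, x10, x11, x13, x14, x16}
… ∩ ⟦who lied⟧ = {x2, x3, x4, x5, x6, x9, x10, x11, x13, x14, x16} ∩ {x1, x2, x4, x6, x8, x9, x11, x12, x14, x16} = {x2, x4, x6, x9, x11, x14, x16}
… ∩ ⟦near x2⟧ = {x2, x4, x6, x9, x11, x14, x16} ∩ {x1, x3, x4, x5, x6, x8, x9, x11, x13, x16} = {x4, x6, x9, x11, x16}
⟦actor who lied near x2⟧ = {x4, x6, x9, x11, x16}, so the cardinality is 5.

5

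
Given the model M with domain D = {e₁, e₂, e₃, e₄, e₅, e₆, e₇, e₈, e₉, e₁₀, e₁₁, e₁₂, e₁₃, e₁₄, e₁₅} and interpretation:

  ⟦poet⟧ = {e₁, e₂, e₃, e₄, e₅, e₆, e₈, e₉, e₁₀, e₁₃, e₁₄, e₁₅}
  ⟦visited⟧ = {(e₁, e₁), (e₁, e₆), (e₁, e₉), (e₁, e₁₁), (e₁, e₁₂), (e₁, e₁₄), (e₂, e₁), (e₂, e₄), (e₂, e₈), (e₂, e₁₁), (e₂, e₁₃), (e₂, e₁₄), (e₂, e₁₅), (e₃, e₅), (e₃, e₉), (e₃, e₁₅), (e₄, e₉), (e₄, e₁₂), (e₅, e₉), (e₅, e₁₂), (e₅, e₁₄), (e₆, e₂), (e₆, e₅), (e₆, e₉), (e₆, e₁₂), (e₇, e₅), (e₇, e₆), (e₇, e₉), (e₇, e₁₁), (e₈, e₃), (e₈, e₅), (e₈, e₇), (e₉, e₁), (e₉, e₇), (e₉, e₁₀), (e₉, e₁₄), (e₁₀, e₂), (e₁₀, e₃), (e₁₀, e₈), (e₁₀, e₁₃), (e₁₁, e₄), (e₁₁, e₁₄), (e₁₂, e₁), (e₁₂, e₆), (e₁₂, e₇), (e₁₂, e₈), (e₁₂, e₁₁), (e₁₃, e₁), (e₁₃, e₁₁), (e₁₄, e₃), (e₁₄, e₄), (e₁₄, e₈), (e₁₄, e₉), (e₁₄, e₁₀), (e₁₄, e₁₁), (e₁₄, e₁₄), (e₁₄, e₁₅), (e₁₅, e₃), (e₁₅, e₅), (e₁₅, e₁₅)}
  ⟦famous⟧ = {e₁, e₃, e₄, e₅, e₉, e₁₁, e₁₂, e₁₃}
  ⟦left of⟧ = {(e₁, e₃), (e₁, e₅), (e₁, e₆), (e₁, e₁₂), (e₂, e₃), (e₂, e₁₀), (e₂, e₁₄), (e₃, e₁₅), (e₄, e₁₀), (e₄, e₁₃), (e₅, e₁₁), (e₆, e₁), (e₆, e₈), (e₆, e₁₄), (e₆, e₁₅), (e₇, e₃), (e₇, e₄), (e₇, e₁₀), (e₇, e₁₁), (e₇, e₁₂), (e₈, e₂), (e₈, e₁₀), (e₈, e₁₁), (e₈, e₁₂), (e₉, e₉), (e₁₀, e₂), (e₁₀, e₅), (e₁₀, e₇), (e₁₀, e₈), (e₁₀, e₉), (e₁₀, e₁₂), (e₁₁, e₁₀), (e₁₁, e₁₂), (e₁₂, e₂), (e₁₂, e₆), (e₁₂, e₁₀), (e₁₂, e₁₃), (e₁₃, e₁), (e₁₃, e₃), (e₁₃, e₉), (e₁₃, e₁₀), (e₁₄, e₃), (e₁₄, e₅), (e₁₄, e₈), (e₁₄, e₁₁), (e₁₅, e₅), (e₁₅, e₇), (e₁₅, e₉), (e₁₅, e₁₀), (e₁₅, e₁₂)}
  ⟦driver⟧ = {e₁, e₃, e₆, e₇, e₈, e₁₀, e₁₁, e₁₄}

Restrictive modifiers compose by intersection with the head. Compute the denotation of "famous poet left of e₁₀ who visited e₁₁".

{e₁₃}

⟦left of e₁₀⟧ = {x : ⟨x, e₁₀⟩ ∈ ⟦left of⟧} = {e₂, e₄, e₇, e₈, e₁₁, e₁₂, e₁₃, e₁₅}
⟦who visited e₁₁⟧ = {x : ⟨x, e₁₁⟩ ∈ ⟦visited⟧} = {e₁, e₂, e₇, e₁₂, e₁₃, e₁₄}
⟦poet⟧ = {e₁, e₂, e₃, e₄, e₅, e₆, e₈, e₉, e₁₀, e₁₃, e₁₄, e₁₅}
… ∩ ⟦left of e₁₀⟧ = {e₁, e₂, e₃, e₄, e₅, e₆, e₈, e₉, e₁₀, e₁₃, e₁₄, e₁₅} ∩ {e₂, e₄, e₇, e₈, e₁₁, e₁₂, e₁₃, e₁₅} = {e₂, e₄, e₈, e₁₃, e₁₅}
… ∩ ⟦who visited e₁₁⟧ = {e₂, e₄, e₈, e₁₃, e₁₅} ∩ {e₁, e₂, e₇, e₁₂, e₁₃, e₁₄} = {e₂, e₁₃}
… ∩ ⟦famous⟧ = {e₂, e₁₃} ∩ {e₁, e₃, e₄, e₅, e₉, e₁₁, e₁₂, e₁₃} = {e₁₃}
So ⟦famous poet left of e₁₀ who visited e₁₁⟧ = {e₁₃}.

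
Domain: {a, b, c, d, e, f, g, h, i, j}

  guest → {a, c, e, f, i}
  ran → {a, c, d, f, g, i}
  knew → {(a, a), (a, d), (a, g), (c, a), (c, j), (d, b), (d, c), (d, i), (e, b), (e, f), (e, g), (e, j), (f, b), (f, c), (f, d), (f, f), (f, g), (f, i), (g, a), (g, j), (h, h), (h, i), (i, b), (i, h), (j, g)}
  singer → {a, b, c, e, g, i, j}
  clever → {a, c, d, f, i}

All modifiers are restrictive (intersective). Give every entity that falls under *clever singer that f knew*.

⟦that f knew⟧ = {x : ⟨f, x⟩ ∈ ⟦knew⟧} = {b, c, d, f, g, i}
⟦singer⟧ = {a, b, c, e, g, i, j}
… ∩ ⟦that f knew⟧ = {a, b, c, e, g, i, j} ∩ {b, c, d, f, g, i} = {b, c, g, i}
… ∩ ⟦clever⟧ = {b, c, g, i} ∩ {a, c, d, f, i} = {c, i}
So ⟦clever singer that f knew⟧ = {c, i}.

{c, i}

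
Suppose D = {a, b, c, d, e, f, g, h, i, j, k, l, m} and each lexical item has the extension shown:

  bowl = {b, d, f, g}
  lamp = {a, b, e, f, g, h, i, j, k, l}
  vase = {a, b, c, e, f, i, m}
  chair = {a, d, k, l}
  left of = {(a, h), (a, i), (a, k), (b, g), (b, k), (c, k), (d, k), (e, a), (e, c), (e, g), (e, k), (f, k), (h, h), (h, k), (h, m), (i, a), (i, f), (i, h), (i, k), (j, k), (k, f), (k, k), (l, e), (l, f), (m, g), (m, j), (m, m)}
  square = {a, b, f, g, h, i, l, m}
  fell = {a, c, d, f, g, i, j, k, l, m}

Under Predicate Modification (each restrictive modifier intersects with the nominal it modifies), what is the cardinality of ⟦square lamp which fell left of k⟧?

⟦which fell⟧ = ⟦fell⟧ = {a, c, d, f, g, i, j, k, l, m}
⟦left of k⟧ = {x : ⟨x, k⟩ ∈ ⟦left of⟧} = {a, b, c, d, e, f, h, i, j, k}
⟦lamp⟧ = {a, b, e, f, g, h, i, j, k, l}
… ∩ ⟦which fell⟧ = {a, b, e, f, g, h, i, j, k, l} ∩ {a, c, d, f, g, i, j, k, l, m} = {a, f, g, i, j, k, l}
… ∩ ⟦left of k⟧ = {a, f, g, i, j, k, l} ∩ {a, b, c, d, e, f, h, i, j, k} = {a, f, i, j, k}
… ∩ ⟦square⟧ = {a, f, i, j, k} ∩ {a, b, f, g, h, i, l, m} = {a, f, i}
⟦square lamp which fell left of k⟧ = {a, f, i}, so the cardinality is 3.

3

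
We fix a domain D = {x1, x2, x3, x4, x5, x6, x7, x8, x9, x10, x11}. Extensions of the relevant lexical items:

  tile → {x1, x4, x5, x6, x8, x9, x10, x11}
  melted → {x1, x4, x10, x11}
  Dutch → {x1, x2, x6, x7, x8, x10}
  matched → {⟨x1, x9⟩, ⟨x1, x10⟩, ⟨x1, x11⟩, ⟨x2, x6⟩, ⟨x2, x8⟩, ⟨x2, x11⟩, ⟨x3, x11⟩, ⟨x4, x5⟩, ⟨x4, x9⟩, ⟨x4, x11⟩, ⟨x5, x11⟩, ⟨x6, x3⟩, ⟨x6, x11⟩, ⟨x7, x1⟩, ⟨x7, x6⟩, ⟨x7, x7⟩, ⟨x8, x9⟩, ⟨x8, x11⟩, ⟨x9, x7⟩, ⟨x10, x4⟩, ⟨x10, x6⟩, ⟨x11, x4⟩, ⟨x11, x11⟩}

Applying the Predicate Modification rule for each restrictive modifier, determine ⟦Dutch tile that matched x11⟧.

⟦that matched x11⟧ = {x : ⟨x, x11⟩ ∈ ⟦matched⟧} = {x1, x2, x3, x4, x5, x6, x8, x11}
⟦tile⟧ = {x1, x4, x5, x6, x8, x9, x10, x11}
… ∩ ⟦that matched x11⟧ = {x1, x4, x5, x6, x8, x9, x10, x11} ∩ {x1, x2, x3, x4, x5, x6, x8, x11} = {x1, x4, x5, x6, x8, x11}
… ∩ ⟦Dutch⟧ = {x1, x4, x5, x6, x8, x11} ∩ {x1, x2, x6, x7, x8, x10} = {x1, x6, x8}
So ⟦Dutch tile that matched x11⟧ = {x1, x6, x8}.

{x1, x6, x8}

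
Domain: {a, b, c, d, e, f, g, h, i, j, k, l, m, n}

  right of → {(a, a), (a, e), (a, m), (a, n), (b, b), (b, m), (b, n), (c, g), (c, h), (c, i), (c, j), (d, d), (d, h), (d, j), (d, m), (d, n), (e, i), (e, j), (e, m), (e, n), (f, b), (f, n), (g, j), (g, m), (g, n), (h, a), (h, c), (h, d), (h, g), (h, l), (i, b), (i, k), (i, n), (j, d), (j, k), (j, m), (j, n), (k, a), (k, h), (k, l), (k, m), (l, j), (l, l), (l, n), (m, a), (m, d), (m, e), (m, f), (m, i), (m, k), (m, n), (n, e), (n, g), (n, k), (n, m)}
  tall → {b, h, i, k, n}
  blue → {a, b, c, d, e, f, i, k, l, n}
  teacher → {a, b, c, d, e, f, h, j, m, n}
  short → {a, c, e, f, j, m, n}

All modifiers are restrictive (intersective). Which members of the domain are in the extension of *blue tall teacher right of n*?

⟦right of n⟧ = {x : ⟨x, n⟩ ∈ ⟦right of⟧} = {a, b, d, e, f, g, i, j, l, m}
⟦teacher⟧ = {a, b, c, d, e, f, h, j, m, n}
… ∩ ⟦right of n⟧ = {a, b, c, d, e, f, h, j, m, n} ∩ {a, b, d, e, f, g, i, j, l, m} = {a, b, d, e, f, j, m}
… ∩ ⟦blue⟧ = {a, b, d, e, f, j, m} ∩ {a, b, c, d, e, f, i, k, l, n} = {a, b, d, e, f}
… ∩ ⟦tall⟧ = {a, b, d, e, f} ∩ {b, h, i, k, n} = {b}
So ⟦blue tall teacher right of n⟧ = {b}.

{b}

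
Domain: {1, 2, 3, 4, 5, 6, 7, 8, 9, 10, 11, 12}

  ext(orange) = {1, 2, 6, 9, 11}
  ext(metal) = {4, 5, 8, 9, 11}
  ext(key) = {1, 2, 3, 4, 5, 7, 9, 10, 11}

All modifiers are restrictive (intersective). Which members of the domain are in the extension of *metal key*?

{4, 5, 9, 11}

⟦key⟧ = {1, 2, 3, 4, 5, 7, 9, 10, 11}
… ∩ ⟦metal⟧ = {1, 2, 3, 4, 5, 7, 9, 10, 11} ∩ {4, 5, 8, 9, 11} = {4, 5, 9, 11}
So ⟦metal key⟧ = {4, 5, 9, 11}.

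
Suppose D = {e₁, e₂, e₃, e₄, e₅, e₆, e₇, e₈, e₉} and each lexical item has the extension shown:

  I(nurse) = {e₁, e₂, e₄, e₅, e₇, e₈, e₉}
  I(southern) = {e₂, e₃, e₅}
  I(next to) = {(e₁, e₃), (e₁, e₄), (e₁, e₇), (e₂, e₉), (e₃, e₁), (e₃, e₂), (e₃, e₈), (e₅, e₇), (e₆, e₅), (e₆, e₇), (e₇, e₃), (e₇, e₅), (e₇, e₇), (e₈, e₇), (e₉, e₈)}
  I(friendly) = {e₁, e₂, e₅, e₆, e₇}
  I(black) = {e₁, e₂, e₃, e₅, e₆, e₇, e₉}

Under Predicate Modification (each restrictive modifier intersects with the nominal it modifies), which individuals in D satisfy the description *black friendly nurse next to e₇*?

{e₁, e₅, e₇}

⟦next to e₇⟧ = {x : ⟨x, e₇⟩ ∈ ⟦next to⟧} = {e₁, e₅, e₆, e₇, e₈}
⟦nurse⟧ = {e₁, e₂, e₄, e₅, e₇, e₈, e₉}
… ∩ ⟦next to e₇⟧ = {e₁, e₂, e₄, e₅, e₇, e₈, e₉} ∩ {e₁, e₅, e₆, e₇, e₈} = {e₁, e₅, e₇, e₈}
… ∩ ⟦black⟧ = {e₁, e₅, e₇, e₈} ∩ {e₁, e₂, e₃, e₅, e₆, e₇, e₉} = {e₁, e₅, e₇}
… ∩ ⟦friendly⟧ = {e₁, e₅, e₇} ∩ {e₁, e₂, e₅, e₆, e₇} = {e₁, e₅, e₇}
So ⟦black friendly nurse next to e₇⟧ = {e₁, e₅, e₇}.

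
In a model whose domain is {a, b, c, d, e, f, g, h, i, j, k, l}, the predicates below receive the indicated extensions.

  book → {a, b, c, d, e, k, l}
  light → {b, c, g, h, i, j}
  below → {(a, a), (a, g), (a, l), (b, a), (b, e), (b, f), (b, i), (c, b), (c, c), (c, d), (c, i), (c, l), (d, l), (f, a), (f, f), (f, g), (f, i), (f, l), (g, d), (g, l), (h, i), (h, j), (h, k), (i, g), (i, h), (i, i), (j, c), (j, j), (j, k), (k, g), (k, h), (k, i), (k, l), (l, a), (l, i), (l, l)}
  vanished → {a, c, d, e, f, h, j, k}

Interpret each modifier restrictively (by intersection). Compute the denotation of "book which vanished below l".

⟦which vanished⟧ = ⟦vanished⟧ = {a, c, d, e, f, h, j, k}
⟦below l⟧ = {x : ⟨x, l⟩ ∈ ⟦below⟧} = {a, c, d, f, g, k, l}
⟦book⟧ = {a, b, c, d, e, k, l}
… ∩ ⟦which vanished⟧ = {a, b, c, d, e, k, l} ∩ {a, c, d, e, f, h, j, k} = {a, c, d, e, k}
… ∩ ⟦below l⟧ = {a, c, d, e, k} ∩ {a, c, d, f, g, k, l} = {a, c, d, k}
So ⟦book which vanished below l⟧ = {a, c, d, k}.

{a, c, d, k}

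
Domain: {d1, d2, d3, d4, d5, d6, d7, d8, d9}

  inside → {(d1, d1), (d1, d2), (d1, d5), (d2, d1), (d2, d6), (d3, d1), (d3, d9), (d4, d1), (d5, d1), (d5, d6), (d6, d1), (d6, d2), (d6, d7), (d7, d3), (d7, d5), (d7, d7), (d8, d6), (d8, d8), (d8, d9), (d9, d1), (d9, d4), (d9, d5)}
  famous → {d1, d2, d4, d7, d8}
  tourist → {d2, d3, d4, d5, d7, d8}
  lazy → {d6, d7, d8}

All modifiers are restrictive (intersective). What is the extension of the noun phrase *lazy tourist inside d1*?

⟦inside d1⟧ = {x : ⟨x, d1⟩ ∈ ⟦inside⟧} = {d1, d2, d3, d4, d5, d6, d9}
⟦tourist⟧ = {d2, d3, d4, d5, d7, d8}
… ∩ ⟦inside d1⟧ = {d2, d3, d4, d5, d7, d8} ∩ {d1, d2, d3, d4, d5, d6, d9} = {d2, d3, d4, d5}
… ∩ ⟦lazy⟧ = {d2, d3, d4, d5} ∩ {d6, d7, d8} = ∅
So ⟦lazy tourist inside d1⟧ = { }.

{ }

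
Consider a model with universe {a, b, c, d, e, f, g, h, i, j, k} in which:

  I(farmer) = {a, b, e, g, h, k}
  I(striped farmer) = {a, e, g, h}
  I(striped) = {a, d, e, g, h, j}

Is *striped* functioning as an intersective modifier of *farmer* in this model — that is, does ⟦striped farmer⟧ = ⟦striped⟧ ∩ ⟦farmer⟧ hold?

⟦striped⟧ ∩ ⟦farmer⟧ = {a, d, e, g, h, j} ∩ {a, b, e, g, h, k} = {a, e, g, h}
Observed ⟦striped farmer⟧ = {a, e, g, h}.
These coincide, so the modifier is intersective here.

yes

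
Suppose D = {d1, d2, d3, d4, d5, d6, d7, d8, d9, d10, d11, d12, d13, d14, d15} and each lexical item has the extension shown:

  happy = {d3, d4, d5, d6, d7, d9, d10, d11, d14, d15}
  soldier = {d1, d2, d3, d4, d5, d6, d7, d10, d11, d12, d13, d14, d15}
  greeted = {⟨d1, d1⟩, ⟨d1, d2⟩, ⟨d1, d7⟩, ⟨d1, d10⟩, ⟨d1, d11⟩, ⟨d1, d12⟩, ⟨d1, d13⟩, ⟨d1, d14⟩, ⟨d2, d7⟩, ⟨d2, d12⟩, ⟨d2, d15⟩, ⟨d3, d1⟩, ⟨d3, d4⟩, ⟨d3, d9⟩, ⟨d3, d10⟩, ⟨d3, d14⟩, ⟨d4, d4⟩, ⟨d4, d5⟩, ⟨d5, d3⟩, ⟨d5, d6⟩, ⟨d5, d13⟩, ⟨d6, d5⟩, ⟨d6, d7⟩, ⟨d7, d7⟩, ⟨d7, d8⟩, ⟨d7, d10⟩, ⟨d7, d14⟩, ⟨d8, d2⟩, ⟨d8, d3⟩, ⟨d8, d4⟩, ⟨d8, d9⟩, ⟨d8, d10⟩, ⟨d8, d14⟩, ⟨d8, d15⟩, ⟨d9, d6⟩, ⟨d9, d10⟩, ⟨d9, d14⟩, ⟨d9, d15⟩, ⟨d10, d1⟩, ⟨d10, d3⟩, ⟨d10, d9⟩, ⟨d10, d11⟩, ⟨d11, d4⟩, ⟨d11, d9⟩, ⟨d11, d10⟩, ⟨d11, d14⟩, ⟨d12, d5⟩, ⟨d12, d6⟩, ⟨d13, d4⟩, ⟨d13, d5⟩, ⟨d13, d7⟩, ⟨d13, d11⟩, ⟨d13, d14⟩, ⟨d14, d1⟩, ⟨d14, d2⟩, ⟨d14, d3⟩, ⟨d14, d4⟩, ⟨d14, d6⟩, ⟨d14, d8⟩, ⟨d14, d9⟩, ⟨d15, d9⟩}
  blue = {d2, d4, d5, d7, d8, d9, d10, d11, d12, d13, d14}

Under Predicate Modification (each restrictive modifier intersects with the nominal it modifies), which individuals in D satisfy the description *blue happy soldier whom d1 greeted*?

{d7, d10, d11, d14}

⟦whom d1 greeted⟧ = {x : ⟨d1, x⟩ ∈ ⟦greeted⟧} = {d1, d2, d7, d10, d11, d12, d13, d14}
⟦soldier⟧ = {d1, d2, d3, d4, d5, d6, d7, d10, d11, d12, d13, d14, d15}
… ∩ ⟦whom d1 greeted⟧ = {d1, d2, d3, d4, d5, d6, d7, d10, d11, d12, d13, d14, d15} ∩ {d1, d2, d7, d10, d11, d12, d13, d14} = {d1, d2, d7, d10, d11, d12, d13, d14}
… ∩ ⟦blue⟧ = {d1, d2, d7, d10, d11, d12, d13, d14} ∩ {d2, d4, d5, d7, d8, d9, d10, d11, d12, d13, d14} = {d2, d7, d10, d11, d12, d13, d14}
… ∩ ⟦happy⟧ = {d2, d7, d10, d11, d12, d13, d14} ∩ {d3, d4, d5, d6, d7, d9, d10, d11, d14, d15} = {d7, d10, d11, d14}
So ⟦blue happy soldier whom d1 greeted⟧ = {d7, d10, d11, d14}.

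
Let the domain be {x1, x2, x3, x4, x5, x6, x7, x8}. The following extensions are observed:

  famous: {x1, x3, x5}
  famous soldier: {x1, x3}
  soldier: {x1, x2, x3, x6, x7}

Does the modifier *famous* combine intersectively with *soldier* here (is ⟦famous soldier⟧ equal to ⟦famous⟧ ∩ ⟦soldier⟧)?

⟦famous⟧ ∩ ⟦soldier⟧ = {x1, x3, x5} ∩ {x1, x2, x3, x6, x7} = {x1, x3}
Observed ⟦famous soldier⟧ = {x1, x3}.
These coincide, so the modifier is intersective here.

yes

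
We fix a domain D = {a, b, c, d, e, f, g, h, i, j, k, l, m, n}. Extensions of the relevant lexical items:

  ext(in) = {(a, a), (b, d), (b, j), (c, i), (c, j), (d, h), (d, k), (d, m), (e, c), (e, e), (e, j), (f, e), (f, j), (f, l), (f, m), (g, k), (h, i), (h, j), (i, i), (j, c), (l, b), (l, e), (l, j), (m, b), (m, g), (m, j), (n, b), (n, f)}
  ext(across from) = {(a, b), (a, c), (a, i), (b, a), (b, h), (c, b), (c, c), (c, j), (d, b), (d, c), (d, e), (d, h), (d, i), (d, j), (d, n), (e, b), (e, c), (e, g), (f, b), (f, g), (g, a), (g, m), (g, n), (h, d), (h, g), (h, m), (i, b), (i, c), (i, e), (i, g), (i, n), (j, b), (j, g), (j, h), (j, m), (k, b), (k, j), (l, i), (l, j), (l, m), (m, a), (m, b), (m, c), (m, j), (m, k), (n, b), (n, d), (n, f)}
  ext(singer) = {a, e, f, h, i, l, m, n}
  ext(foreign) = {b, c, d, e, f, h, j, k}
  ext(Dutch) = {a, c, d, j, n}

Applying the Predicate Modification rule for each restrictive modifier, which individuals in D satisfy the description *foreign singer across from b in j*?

⟦across from b⟧ = {x : ⟨x, b⟩ ∈ ⟦across from⟧} = {a, c, d, e, f, i, j, k, m, n}
⟦in j⟧ = {x : ⟨x, j⟩ ∈ ⟦in⟧} = {b, c, e, f, h, l, m}
⟦singer⟧ = {a, e, f, h, i, l, m, n}
… ∩ ⟦across from b⟧ = {a, e, f, h, i, l, m, n} ∩ {a, c, d, e, f, i, j, k, m, n} = {a, e, f, i, m, n}
… ∩ ⟦in j⟧ = {a, e, f, i, m, n} ∩ {b, c, e, f, h, l, m} = {e, f, m}
… ∩ ⟦foreign⟧ = {e, f, m} ∩ {b, c, d, e, f, h, j, k} = {e, f}
So ⟦foreign singer across from b in j⟧ = {e, f}.

{e, f}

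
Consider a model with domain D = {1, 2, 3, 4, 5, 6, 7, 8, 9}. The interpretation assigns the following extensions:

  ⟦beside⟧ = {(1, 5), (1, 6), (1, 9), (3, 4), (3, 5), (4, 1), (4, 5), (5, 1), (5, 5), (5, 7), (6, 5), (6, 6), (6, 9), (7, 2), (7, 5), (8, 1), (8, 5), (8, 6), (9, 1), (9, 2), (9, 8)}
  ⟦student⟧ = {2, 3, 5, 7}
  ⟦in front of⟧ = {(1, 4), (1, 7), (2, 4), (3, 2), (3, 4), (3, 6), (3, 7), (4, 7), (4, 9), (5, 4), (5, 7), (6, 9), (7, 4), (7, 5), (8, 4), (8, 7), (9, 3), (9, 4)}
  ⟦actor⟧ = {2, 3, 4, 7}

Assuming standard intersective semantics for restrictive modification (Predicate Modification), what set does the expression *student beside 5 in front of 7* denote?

{3, 5}

⟦beside 5⟧ = {x : ⟨x, 5⟩ ∈ ⟦beside⟧} = {1, 3, 4, 5, 6, 7, 8}
⟦in front of 7⟧ = {x : ⟨x, 7⟩ ∈ ⟦in front of⟧} = {1, 3, 4, 5, 8}
⟦student⟧ = {2, 3, 5, 7}
… ∩ ⟦beside 5⟧ = {2, 3, 5, 7} ∩ {1, 3, 4, 5, 6, 7, 8} = {3, 5, 7}
… ∩ ⟦in front of 7⟧ = {3, 5, 7} ∩ {1, 3, 4, 5, 8} = {3, 5}
So ⟦student beside 5 in front of 7⟧ = {3, 5}.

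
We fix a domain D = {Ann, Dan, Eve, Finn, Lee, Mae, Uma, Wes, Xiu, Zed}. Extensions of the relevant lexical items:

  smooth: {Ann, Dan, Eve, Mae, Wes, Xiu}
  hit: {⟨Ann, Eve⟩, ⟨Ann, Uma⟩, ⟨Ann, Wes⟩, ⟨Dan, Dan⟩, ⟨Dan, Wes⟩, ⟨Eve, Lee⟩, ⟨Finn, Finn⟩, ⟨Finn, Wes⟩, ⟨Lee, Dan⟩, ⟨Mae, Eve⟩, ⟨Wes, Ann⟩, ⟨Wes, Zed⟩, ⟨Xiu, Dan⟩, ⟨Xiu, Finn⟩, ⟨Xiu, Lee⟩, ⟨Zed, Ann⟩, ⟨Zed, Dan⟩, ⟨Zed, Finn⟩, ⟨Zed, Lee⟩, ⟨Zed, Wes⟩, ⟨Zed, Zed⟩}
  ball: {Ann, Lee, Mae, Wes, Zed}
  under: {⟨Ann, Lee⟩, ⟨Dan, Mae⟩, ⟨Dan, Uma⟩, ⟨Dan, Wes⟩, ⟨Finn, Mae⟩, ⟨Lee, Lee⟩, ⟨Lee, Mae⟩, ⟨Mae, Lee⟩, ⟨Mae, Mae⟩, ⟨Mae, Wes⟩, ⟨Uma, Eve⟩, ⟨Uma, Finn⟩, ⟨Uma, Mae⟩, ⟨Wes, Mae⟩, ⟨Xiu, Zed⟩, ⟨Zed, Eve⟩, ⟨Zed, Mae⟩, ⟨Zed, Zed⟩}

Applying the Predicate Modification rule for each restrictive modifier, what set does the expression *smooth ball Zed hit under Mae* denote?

{Wes}

⟦Zed hit⟧ = {x : ⟨Zed, x⟩ ∈ ⟦hit⟧} = {Ann, Dan, Finn, Lee, Wes, Zed}
⟦under Mae⟧ = {x : ⟨x, Mae⟩ ∈ ⟦under⟧} = {Dan, Finn, Lee, Mae, Uma, Wes, Zed}
⟦ball⟧ = {Ann, Lee, Mae, Wes, Zed}
… ∩ ⟦Zed hit⟧ = {Ann, Lee, Mae, Wes, Zed} ∩ {Ann, Dan, Finn, Lee, Wes, Zed} = {Ann, Lee, Wes, Zed}
… ∩ ⟦under Mae⟧ = {Ann, Lee, Wes, Zed} ∩ {Dan, Finn, Lee, Mae, Uma, Wes, Zed} = {Lee, Wes, Zed}
… ∩ ⟦smooth⟧ = {Lee, Wes, Zed} ∩ {Ann, Dan, Eve, Mae, Wes, Xiu} = {Wes}
So ⟦smooth ball Zed hit under Mae⟧ = {Wes}.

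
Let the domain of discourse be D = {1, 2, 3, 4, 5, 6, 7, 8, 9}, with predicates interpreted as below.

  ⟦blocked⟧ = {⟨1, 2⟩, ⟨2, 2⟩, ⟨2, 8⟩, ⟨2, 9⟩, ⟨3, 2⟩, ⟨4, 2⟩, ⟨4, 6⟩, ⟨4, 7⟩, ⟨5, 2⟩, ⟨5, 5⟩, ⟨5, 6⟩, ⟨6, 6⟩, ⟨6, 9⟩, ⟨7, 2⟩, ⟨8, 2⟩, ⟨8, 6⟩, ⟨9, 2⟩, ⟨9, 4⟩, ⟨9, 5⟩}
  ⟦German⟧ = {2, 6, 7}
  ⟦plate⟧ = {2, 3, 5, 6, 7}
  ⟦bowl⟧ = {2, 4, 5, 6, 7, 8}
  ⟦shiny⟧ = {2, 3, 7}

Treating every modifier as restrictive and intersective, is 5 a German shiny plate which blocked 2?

no

⟦which blocked 2⟧ = {x : ⟨x, 2⟩ ∈ ⟦blocked⟧} = {1, 2, 3, 4, 5, 7, 8, 9}
⟦plate⟧ = {2, 3, 5, 6, 7}
… ∩ ⟦which blocked 2⟧ = {2, 3, 5, 6, 7} ∩ {1, 2, 3, 4, 5, 7, 8, 9} = {2, 3, 5, 7}
… ∩ ⟦German⟧ = {2, 3, 5, 7} ∩ {2, 6, 7} = {2, 7}
… ∩ ⟦shiny⟧ = {2, 7} ∩ {2, 3, 7} = {2, 7}
⟦German shiny plate which blocked 2⟧ = {2, 7}; 5 ∉ this set.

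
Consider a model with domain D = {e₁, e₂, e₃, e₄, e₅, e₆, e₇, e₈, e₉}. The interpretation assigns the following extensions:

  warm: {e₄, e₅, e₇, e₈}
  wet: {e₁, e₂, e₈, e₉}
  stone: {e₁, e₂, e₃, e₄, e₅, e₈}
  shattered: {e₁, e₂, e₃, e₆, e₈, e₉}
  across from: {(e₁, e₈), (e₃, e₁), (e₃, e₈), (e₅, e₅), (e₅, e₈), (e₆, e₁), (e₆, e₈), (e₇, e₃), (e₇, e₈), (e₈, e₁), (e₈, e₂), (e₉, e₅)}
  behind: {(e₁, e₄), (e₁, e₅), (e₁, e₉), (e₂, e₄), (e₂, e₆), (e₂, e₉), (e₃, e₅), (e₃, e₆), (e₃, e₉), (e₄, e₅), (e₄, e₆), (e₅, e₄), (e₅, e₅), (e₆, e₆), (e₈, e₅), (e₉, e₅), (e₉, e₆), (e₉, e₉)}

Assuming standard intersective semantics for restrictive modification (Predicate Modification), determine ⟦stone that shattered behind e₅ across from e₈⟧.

⟦that shattered⟧ = ⟦shattered⟧ = {e₁, e₂, e₃, e₆, e₈, e₉}
⟦behind e₅⟧ = {x : ⟨x, e₅⟩ ∈ ⟦behind⟧} = {e₁, e₃, e₄, e₅, e₈, e₉}
⟦across from e₈⟧ = {x : ⟨x, e₈⟩ ∈ ⟦across from⟧} = {e₁, e₃, e₅, e₆, e₇}
⟦stone⟧ = {e₁, e₂, e₃, e₄, e₅, e₈}
… ∩ ⟦that shattered⟧ = {e₁, e₂, e₃, e₄, e₅, e₈} ∩ {e₁, e₂, e₃, e₆, e₈, e₉} = {e₁, e₂, e₃, e₈}
… ∩ ⟦behind e₅⟧ = {e₁, e₂, e₃, e₈} ∩ {e₁, e₃, e₄, e₅, e₈, e₉} = {e₁, e₃, e₈}
… ∩ ⟦across from e₈⟧ = {e₁, e₃, e₈} ∩ {e₁, e₃, e₅, e₆, e₇} = {e₁, e₃}
So ⟦stone that shattered behind e₅ across from e₈⟧ = {e₁, e₃}.

{e₁, e₃}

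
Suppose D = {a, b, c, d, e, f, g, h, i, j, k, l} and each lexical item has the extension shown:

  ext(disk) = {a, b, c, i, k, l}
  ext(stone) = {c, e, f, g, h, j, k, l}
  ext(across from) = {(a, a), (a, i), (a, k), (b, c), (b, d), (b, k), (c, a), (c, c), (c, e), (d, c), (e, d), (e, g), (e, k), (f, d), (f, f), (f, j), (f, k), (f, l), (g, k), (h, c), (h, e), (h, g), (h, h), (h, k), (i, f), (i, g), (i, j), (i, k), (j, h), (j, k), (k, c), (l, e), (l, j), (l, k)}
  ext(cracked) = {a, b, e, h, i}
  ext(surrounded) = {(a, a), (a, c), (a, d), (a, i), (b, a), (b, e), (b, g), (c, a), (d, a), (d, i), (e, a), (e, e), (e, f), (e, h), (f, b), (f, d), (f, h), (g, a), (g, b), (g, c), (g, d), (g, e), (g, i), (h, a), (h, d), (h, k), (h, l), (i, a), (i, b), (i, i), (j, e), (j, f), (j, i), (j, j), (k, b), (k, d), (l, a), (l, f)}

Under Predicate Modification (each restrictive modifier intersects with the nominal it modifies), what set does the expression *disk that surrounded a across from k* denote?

{a, b, i, l}

⟦that surrounded a⟧ = {x : ⟨x, a⟩ ∈ ⟦surrounded⟧} = {a, b, c, d, e, g, h, i, l}
⟦across from k⟧ = {x : ⟨x, k⟩ ∈ ⟦across from⟧} = {a, b, e, f, g, h, i, j, l}
⟦disk⟧ = {a, b, c, i, k, l}
… ∩ ⟦that surrounded a⟧ = {a, b, c, i, k, l} ∩ {a, b, c, d, e, g, h, i, l} = {a, b, c, i, l}
… ∩ ⟦across from k⟧ = {a, b, c, i, l} ∩ {a, b, e, f, g, h, i, j, l} = {a, b, i, l}
So ⟦disk that surrounded a across from k⟧ = {a, b, i, l}.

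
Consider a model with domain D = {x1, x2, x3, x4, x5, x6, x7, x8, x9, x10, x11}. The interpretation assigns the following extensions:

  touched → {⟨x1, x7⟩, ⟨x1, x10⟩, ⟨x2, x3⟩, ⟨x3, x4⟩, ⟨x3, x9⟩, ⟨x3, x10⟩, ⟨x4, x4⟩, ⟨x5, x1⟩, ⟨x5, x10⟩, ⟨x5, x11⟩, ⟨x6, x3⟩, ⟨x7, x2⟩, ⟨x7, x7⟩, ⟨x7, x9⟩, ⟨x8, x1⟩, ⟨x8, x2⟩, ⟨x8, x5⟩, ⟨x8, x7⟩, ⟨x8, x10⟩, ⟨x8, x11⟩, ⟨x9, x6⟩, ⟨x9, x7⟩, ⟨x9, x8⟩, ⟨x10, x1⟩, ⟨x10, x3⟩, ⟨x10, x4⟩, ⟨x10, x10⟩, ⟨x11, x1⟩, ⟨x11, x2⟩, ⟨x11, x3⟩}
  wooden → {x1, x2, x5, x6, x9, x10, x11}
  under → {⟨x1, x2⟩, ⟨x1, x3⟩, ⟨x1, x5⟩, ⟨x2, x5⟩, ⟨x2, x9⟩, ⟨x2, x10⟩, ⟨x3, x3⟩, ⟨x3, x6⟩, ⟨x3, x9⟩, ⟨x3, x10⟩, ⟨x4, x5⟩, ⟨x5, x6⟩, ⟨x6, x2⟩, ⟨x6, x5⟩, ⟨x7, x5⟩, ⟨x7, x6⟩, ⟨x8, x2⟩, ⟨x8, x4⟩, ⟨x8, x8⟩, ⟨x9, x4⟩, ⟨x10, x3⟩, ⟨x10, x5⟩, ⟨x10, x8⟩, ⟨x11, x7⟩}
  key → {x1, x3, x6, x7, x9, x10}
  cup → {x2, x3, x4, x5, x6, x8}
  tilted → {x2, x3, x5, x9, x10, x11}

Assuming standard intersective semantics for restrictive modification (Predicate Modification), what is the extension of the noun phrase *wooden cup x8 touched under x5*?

⟦x8 touched⟧ = {x : ⟨x8, x⟩ ∈ ⟦touched⟧} = {x1, x2, x5, x7, x10, x11}
⟦under x5⟧ = {x : ⟨x, x5⟩ ∈ ⟦under⟧} = {x1, x2, x4, x6, x7, x10}
⟦cup⟧ = {x2, x3, x4, x5, x6, x8}
… ∩ ⟦x8 touched⟧ = {x2, x3, x4, x5, x6, x8} ∩ {x1, x2, x5, x7, x10, x11} = {x2, x5}
… ∩ ⟦under x5⟧ = {x2, x5} ∩ {x1, x2, x4, x6, x7, x10} = {x2}
… ∩ ⟦wooden⟧ = {x2} ∩ {x1, x2, x5, x6, x9, x10, x11} = {x2}
So ⟦wooden cup x8 touched under x5⟧ = {x2}.

{x2}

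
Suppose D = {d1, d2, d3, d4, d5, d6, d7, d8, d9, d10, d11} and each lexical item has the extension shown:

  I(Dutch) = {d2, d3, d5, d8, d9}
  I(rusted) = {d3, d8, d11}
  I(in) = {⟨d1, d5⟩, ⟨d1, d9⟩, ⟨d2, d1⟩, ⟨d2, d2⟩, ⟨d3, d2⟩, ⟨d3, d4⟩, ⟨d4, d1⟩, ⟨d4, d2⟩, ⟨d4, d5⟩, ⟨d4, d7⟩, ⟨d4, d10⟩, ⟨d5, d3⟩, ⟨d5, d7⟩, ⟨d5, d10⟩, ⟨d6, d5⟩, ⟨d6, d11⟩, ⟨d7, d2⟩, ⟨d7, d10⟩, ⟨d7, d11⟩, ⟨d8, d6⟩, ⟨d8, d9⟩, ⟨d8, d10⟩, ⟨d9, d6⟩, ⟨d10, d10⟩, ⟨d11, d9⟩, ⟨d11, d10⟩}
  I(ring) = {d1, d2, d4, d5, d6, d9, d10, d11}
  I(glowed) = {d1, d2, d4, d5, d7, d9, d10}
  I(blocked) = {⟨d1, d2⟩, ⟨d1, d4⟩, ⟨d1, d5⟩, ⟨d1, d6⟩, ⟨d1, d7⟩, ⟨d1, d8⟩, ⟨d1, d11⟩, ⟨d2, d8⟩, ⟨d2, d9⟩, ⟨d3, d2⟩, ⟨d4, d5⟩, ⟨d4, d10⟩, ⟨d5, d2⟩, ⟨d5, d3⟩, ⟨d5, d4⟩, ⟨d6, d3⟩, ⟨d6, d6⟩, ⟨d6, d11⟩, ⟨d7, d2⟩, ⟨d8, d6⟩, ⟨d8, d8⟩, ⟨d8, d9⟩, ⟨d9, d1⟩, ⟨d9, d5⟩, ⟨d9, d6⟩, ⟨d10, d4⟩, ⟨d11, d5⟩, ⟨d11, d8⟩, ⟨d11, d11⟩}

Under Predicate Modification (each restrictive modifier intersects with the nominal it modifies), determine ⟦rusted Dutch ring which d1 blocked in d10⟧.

⟦which d1 blocked⟧ = {x : ⟨d1, x⟩ ∈ ⟦blocked⟧} = {d2, d4, d5, d6, d7, d8, d11}
⟦in d10⟧ = {x : ⟨x, d10⟩ ∈ ⟦in⟧} = {d4, d5, d7, d8, d10, d11}
⟦ring⟧ = {d1, d2, d4, d5, d6, d9, d10, d11}
… ∩ ⟦which d1 blocked⟧ = {d1, d2, d4, d5, d6, d9, d10, d11} ∩ {d2, d4, d5, d6, d7, d8, d11} = {d2, d4, d5, d6, d11}
… ∩ ⟦in d10⟧ = {d2, d4, d5, d6, d11} ∩ {d4, d5, d7, d8, d10, d11} = {d4, d5, d11}
… ∩ ⟦rusted⟧ = {d4, d5, d11} ∩ {d3, d8, d11} = {d11}
… ∩ ⟦Dutch⟧ = {d11} ∩ {d2, d3, d5, d8, d9} = ∅
So ⟦rusted Dutch ring which d1 blocked in d10⟧ = {}.

{}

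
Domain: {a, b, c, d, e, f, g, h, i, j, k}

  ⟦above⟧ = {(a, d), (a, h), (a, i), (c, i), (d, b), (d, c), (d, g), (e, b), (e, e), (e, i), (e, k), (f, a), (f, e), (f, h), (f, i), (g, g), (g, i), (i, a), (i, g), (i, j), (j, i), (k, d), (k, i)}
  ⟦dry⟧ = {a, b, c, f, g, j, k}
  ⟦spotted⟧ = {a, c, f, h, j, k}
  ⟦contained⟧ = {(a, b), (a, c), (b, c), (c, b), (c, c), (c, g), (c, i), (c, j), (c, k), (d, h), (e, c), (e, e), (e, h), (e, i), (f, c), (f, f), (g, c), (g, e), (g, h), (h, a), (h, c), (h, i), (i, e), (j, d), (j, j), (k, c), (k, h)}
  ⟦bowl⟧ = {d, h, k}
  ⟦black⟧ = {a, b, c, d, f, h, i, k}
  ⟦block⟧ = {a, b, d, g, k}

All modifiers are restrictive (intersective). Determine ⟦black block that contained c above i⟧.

{a, k}

⟦that contained c⟧ = {x : ⟨x, c⟩ ∈ ⟦contained⟧} = {a, b, c, e, f, g, h, k}
⟦above i⟧ = {x : ⟨x, i⟩ ∈ ⟦above⟧} = {a, c, e, f, g, j, k}
⟦block⟧ = {a, b, d, g, k}
… ∩ ⟦that contained c⟧ = {a, b, d, g, k} ∩ {a, b, c, e, f, g, h, k} = {a, b, g, k}
… ∩ ⟦above i⟧ = {a, b, g, k} ∩ {a, c, e, f, g, j, k} = {a, g, k}
… ∩ ⟦black⟧ = {a, g, k} ∩ {a, b, c, d, f, h, i, k} = {a, k}
So ⟦black block that contained c above i⟧ = {a, k}.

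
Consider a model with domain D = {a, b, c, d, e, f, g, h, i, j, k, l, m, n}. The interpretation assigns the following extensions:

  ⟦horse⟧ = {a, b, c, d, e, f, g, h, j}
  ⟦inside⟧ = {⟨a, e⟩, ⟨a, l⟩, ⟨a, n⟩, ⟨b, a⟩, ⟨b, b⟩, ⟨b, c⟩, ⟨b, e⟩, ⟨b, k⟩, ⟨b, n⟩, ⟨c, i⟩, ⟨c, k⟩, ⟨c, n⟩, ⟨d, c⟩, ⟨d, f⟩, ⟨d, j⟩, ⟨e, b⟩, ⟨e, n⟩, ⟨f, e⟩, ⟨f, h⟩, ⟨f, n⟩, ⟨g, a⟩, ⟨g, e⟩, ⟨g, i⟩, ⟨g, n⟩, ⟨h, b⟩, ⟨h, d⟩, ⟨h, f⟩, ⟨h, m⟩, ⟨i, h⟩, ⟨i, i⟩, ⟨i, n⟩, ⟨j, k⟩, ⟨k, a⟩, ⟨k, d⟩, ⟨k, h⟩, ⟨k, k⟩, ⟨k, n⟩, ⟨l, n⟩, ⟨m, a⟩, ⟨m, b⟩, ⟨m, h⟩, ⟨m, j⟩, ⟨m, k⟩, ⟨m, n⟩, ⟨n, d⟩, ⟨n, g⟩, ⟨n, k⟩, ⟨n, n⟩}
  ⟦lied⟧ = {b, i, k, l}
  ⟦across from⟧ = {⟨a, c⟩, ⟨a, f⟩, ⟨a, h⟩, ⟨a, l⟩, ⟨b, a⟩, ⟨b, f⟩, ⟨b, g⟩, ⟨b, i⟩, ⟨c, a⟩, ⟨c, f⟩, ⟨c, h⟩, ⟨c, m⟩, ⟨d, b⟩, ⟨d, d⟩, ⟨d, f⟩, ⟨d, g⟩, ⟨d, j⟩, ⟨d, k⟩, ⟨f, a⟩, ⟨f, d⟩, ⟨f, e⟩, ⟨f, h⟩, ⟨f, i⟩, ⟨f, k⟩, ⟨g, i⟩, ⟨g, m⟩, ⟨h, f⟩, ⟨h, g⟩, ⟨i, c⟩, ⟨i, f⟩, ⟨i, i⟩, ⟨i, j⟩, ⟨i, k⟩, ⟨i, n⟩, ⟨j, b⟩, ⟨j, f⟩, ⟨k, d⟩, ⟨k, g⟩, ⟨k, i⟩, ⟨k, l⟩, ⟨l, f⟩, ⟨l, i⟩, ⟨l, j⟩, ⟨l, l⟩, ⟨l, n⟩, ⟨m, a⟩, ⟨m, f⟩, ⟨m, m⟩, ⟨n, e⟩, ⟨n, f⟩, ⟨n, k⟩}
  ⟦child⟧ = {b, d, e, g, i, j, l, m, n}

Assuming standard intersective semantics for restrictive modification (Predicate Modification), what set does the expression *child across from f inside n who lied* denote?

{b, i, l}

⟦across from f⟧ = {x : ⟨x, f⟩ ∈ ⟦across from⟧} = {a, b, c, d, h, i, j, l, m, n}
⟦inside n⟧ = {x : ⟨x, n⟩ ∈ ⟦inside⟧} = {a, b, c, e, f, g, i, k, l, m, n}
⟦who lied⟧ = ⟦lied⟧ = {b, i, k, l}
⟦child⟧ = {b, d, e, g, i, j, l, m, n}
… ∩ ⟦across from f⟧ = {b, d, e, g, i, j, l, m, n} ∩ {a, b, c, d, h, i, j, l, m, n} = {b, d, i, j, l, m, n}
… ∩ ⟦inside n⟧ = {b, d, i, j, l, m, n} ∩ {a, b, c, e, f, g, i, k, l, m, n} = {b, i, l, m, n}
… ∩ ⟦who lied⟧ = {b, i, l, m, n} ∩ {b, i, k, l} = {b, i, l}
So ⟦child across from f inside n who lied⟧ = {b, i, l}.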